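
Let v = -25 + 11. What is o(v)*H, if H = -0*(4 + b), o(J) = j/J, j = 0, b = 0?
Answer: 0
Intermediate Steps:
v = -14
o(J) = 0 (o(J) = 0/J = 0)
H = 0 (H = -0*(4 + 0) = -0*4 = -4*0 = 0)
o(v)*H = 0*0 = 0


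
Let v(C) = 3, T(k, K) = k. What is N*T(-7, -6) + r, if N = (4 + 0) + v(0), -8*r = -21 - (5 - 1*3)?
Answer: -369/8 ≈ -46.125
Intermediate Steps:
r = 23/8 (r = -(-21 - (5 - 1*3))/8 = -(-21 - (5 - 3))/8 = -(-21 - 1*2)/8 = -(-21 - 2)/8 = -⅛*(-23) = 23/8 ≈ 2.8750)
N = 7 (N = (4 + 0) + 3 = 4 + 3 = 7)
N*T(-7, -6) + r = 7*(-7) + 23/8 = -49 + 23/8 = -369/8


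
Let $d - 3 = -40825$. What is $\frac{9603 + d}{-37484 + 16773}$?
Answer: $\frac{31219}{20711} \approx 1.5074$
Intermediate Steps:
$d = -40822$ ($d = 3 - 40825 = -40822$)
$\frac{9603 + d}{-37484 + 16773} = \frac{9603 - 40822}{-37484 + 16773} = - \frac{31219}{-20711} = \left(-31219\right) \left(- \frac{1}{20711}\right) = \frac{31219}{20711}$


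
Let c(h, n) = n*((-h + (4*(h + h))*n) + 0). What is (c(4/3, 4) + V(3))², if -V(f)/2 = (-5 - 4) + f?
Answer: 283024/9 ≈ 31447.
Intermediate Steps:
V(f) = 18 - 2*f (V(f) = -2*((-5 - 4) + f) = -2*(-9 + f) = 18 - 2*f)
c(h, n) = n*(-h + 8*h*n) (c(h, n) = n*((-h + (4*(2*h))*n) + 0) = n*((-h + (8*h)*n) + 0) = n*((-h + 8*h*n) + 0) = n*(-h + 8*h*n))
(c(4/3, 4) + V(3))² = ((4/3)*4*(-1 + 8*4) + (18 - 2*3))² = ((4*(⅓))*4*(-1 + 32) + (18 - 6))² = ((4/3)*4*31 + 12)² = (496/3 + 12)² = (532/3)² = 283024/9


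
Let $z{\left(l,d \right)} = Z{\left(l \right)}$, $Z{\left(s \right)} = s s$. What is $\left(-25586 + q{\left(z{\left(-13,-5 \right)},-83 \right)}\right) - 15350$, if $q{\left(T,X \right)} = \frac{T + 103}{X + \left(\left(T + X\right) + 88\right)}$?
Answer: $- \frac{3724904}{91} \approx -40933.0$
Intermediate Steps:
$Z{\left(s \right)} = s^{2}$
$z{\left(l,d \right)} = l^{2}$
$q{\left(T,X \right)} = \frac{103 + T}{88 + T + 2 X}$ ($q{\left(T,X \right)} = \frac{103 + T}{X + \left(88 + T + X\right)} = \frac{103 + T}{88 + T + 2 X}$)
$\left(-25586 + q{\left(z{\left(-13,-5 \right)},-83 \right)}\right) - 15350 = \left(-25586 + \frac{103 + \left(-13\right)^{2}}{88 + \left(-13\right)^{2} + 2 \left(-83\right)}\right) - 15350 = \left(-25586 + \frac{103 + 169}{88 + 169 - 166}\right) - 15350 = \left(-25586 + \frac{1}{91} \cdot 272\right) - 15350 = \left(-25586 + \frac{272}{91}\right) - 15350 = - \frac{2328054}{91} - 15350 = - \frac{3724904}{91}$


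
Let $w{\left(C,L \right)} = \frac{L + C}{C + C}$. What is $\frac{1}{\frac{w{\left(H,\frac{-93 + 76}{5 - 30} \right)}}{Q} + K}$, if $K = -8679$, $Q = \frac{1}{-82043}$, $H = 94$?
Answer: $- \frac{4700}{234987081} \approx -2.0001 \cdot 10^{-5}$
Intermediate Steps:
$Q = - \frac{1}{82043} \approx -1.2189 \cdot 10^{-5}$
$w{\left(C,L \right)} = \frac{C + L}{2 C}$
$\frac{1}{\frac{w{\left(H,\frac{-93 + 76}{5 - 30} \right)}}{Q} + K} = \frac{1}{\frac{\frac{1}{2} \cdot \frac{1}{94} \left(94 + \frac{-93 + 76}{5 - 30}\right)}{- \frac{1}{82043}} - 8679} = \frac{1}{\frac{1}{2} \cdot \frac{1}{94} \left(94 - \frac{17}{-25}\right) \left(-82043\right) - 8679} = \frac{1}{\frac{1}{2} \cdot \frac{1}{94} \left(94 - - \frac{17}{25}\right) \left(-82043\right) - 8679} = \frac{1}{\frac{1}{2} \cdot \frac{1}{94} \left(94 + \frac{17}{25}\right) \left(-82043\right) - 8679} = \frac{1}{\frac{1}{2} \cdot \frac{1}{94} \cdot \frac{2367}{25} \left(-82043\right) - 8679} = \frac{1}{\frac{2367}{4700} \left(-82043\right) - 8679} = \frac{1}{- \frac{194195781}{4700} - 8679} = \frac{1}{- \frac{234987081}{4700}} = - \frac{4700}{234987081}$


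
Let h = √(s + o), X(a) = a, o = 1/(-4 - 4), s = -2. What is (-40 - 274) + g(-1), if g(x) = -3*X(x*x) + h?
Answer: -317 + I*√34/4 ≈ -317.0 + 1.4577*I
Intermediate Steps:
o = -⅛ (o = 1/(-8) = -⅛ ≈ -0.12500)
h = I*√34/4 (h = √(-2 - ⅛) = √(-17/8) = I*√34/4 ≈ 1.4577*I)
g(x) = -3*x² + I*√34/4 (g(x) = -3*x*x + I*√34/4 = -3*x² + I*√34/4)
(-40 - 274) + g(-1) = (-40 - 274) + (-3*(-1)² + I*√34/4) = -314 + (-3*1 + I*√34/4) = -314 + (-3 + I*√34/4) = -317 + I*√34/4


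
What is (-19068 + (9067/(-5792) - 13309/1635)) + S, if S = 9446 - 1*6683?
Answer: -154498955873/9469920 ≈ -16315.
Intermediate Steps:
S = 2763 (S = 9446 - 6683 = 2763)
(-19068 + (9067/(-5792) - 13309/1635)) + S = (-19068 + (9067/(-5792) - 13309/1635)) + 2763 = (-19068 + (9067*(-1/5792) - 13309*1/1635)) + 2763 = (-19068 + (-9067/5792 - 13309/1635)) + 2763 = (-19068 - 91910273/9469920) + 2763 = -180664344833/9469920 + 2763 = -154498955873/9469920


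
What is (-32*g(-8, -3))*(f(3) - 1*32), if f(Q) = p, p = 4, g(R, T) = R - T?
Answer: -4480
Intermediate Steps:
f(Q) = 4
(-32*g(-8, -3))*(f(3) - 1*32) = (-32*(-8 - 1*(-3)))*(4 - 1*32) = (-32*(-8 + 3))*(4 - 32) = -32*(-5)*(-28) = 160*(-28) = -4480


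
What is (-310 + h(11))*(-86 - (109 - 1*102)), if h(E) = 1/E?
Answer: 317037/11 ≈ 28822.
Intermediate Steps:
(-310 + h(11))*(-86 - (109 - 1*102)) = (-310 + 1/11)*(-86 - (109 - 1*102)) = (-310 + 1/11)*(-86 - (109 - 102)) = -3409*(-86 - 1*7)/11 = -3409*(-86 - 7)/11 = -3409/11*(-93) = 317037/11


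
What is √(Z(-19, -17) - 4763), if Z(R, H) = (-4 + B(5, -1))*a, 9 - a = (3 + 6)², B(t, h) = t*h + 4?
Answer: I*√4403 ≈ 66.355*I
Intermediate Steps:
B(t, h) = 4 + h*t (B(t, h) = h*t + 4 = 4 + h*t)
a = -72 (a = 9 - (3 + 6)² = 9 - 1*9² = 9 - 1*81 = 9 - 81 = -72)
Z(R, H) = 360 (Z(R, H) = (-4 + (4 - 1*5))*(-72) = (-4 + (4 - 5))*(-72) = (-4 - 1)*(-72) = -5*(-72) = 360)
√(Z(-19, -17) - 4763) = √(360 - 4763) = √(-4403) = I*√4403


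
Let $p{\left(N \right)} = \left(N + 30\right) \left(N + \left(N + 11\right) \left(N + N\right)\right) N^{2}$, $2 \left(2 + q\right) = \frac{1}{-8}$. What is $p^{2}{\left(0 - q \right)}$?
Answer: $\frac{16004342510606871729}{274877906944} \approx 5.8223 \cdot 10^{7}$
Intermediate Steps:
$q = - \frac{33}{16}$ ($q = -2 + \frac{1}{2 \left(-8\right)} = -2 + \frac{1}{2} \left(- \frac{1}{8}\right) = -2 - \frac{1}{16} = - \frac{33}{16} \approx -2.0625$)
$p{\left(N \right)} = N^{2} \left(30 + N\right) \left(N + 2 N \left(11 + N\right)\right)$ ($p{\left(N \right)} = \left(30 + N\right) \left(N + \left(11 + N\right) 2 N\right) N^{2} = \left(30 + N\right) \left(N + 2 N \left(11 + N\right)\right) N^{2} = N^{2} \left(30 + N\right) \left(N + 2 N \left(11 + N\right)\right)$)
$p^{2}{\left(0 - q \right)} = \left(\left(0 - - \frac{33}{16}\right)^{3} \left(690 + 2 \left(0 - - \frac{33}{16}\right)^{2} + 83 \left(0 - - \frac{33}{16}\right)\right)\right)^{2} = \left(\left(0 + \frac{33}{16}\right)^{3} \left(690 + 2 \left(0 + \frac{33}{16}\right)^{2} + 83 \left(0 + \frac{33}{16}\right)\right)\right)^{2} = \left(\left(\frac{33}{16}\right)^{3} \left(690 + 2 \left(\frac{33}{16}\right)^{2} + 83 \cdot \frac{33}{16}\right)\right)^{2} = \left(\frac{35937 \left(690 + 2 \cdot \frac{1089}{256} + \frac{2739}{16}\right)}{4096}\right)^{2} = \left(\frac{35937 \left(690 + \frac{1089}{128} + \frac{2739}{16}\right)}{4096}\right)^{2} = \left(\frac{35937}{4096} \cdot \frac{111321}{128}\right)^{2} = \left(\frac{4000542777}{524288}\right)^{2} = \frac{16004342510606871729}{274877906944}$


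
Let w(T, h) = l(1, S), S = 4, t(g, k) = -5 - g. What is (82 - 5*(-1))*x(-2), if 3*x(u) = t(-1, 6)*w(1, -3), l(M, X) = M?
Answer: -116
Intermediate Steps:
w(T, h) = 1
x(u) = -4/3 (x(u) = ((-5 - 1*(-1))*1)/3 = ((-5 + 1)*1)/3 = (-4*1)/3 = (⅓)*(-4) = -4/3)
(82 - 5*(-1))*x(-2) = (82 - 5*(-1))*(-4/3) = (82 + 5)*(-4/3) = 87*(-4/3) = -116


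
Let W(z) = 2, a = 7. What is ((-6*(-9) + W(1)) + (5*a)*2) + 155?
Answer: 281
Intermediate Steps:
((-6*(-9) + W(1)) + (5*a)*2) + 155 = ((-6*(-9) + 2) + (5*7)*2) + 155 = ((54 + 2) + 35*2) + 155 = (56 + 70) + 155 = 126 + 155 = 281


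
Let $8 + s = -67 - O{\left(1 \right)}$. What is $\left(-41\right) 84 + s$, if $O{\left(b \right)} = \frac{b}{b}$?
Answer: $-3520$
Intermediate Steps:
$O{\left(b \right)} = 1$
$s = -76$ ($s = -8 - 68 = -76$)
$\left(-41\right) 84 + s = \left(-41\right) 84 - 76 = -3444 - 76 = -3520$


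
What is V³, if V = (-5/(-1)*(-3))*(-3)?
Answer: 91125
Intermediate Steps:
V = 45 (V = (-5*(-1)*(-3))*(-3) = (5*(-3))*(-3) = -15*(-3) = 45)
V³ = 45³ = 91125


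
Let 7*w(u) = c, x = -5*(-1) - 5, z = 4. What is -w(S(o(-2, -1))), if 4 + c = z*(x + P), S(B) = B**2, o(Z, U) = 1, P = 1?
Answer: 0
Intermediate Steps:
x = 0 (x = 5 - 5 = 0)
c = 0 (c = -4 + 4*(0 + 1) = -4 + 4*1 = -4 + 4 = 0)
w(u) = 0 (w(u) = (1/7)*0 = 0)
-w(S(o(-2, -1))) = -1*0 = 0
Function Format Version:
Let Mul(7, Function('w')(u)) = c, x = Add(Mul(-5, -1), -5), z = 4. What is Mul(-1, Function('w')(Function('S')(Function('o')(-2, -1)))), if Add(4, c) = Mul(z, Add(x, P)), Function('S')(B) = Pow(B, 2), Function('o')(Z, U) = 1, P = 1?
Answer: 0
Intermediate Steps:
x = 0 (x = Add(5, -5) = 0)
c = 0 (c = Add(-4, Mul(4, Add(0, 1))) = Add(-4, Mul(4, 1)) = Add(-4, 4) = 0)
Function('w')(u) = 0 (Function('w')(u) = Mul(Rational(1, 7), 0) = 0)
Mul(-1, Function('w')(Function('S')(Function('o')(-2, -1)))) = Mul(-1, 0) = 0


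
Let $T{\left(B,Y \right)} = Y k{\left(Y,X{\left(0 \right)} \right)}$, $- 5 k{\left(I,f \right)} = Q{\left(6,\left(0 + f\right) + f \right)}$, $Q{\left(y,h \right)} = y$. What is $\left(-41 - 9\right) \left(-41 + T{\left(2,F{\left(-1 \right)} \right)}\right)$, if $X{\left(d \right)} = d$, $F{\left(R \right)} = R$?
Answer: $1990$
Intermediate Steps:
$k{\left(I,f \right)} = - \frac{6}{5}$ ($k{\left(I,f \right)} = \left(- \frac{1}{5}\right) 6 = - \frac{6}{5}$)
$T{\left(B,Y \right)} = - \frac{6 Y}{5}$ ($T{\left(B,Y \right)} = Y \left(- \frac{6}{5}\right) = - \frac{6 Y}{5}$)
$\left(-41 - 9\right) \left(-41 + T{\left(2,F{\left(-1 \right)} \right)}\right) = \left(-41 - 9\right) \left(-41 - - \frac{6}{5}\right) = \left(-41 - 9\right) \left(-41 + \frac{6}{5}\right) = \left(-50\right) \left(- \frac{199}{5}\right) = 1990$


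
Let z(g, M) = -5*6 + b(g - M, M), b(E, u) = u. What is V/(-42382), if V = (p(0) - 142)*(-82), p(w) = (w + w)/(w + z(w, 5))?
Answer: -5822/21191 ≈ -0.27474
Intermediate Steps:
z(g, M) = -30 + M (z(g, M) = -5*6 + M = -30 + M)
p(w) = 2*w/(-25 + w) (p(w) = (w + w)/(w + (-30 + 5)) = (2*w)/(w - 25) = (2*w)/(-25 + w) = 2*w/(-25 + w))
V = 11644 (V = (2*0/(-25 + 0) - 142)*(-82) = (2*0/(-25) - 142)*(-82) = (2*0*(-1/25) - 142)*(-82) = (0 - 142)*(-82) = -142*(-82) = 11644)
V/(-42382) = 11644/(-42382) = 11644*(-1/42382) = -5822/21191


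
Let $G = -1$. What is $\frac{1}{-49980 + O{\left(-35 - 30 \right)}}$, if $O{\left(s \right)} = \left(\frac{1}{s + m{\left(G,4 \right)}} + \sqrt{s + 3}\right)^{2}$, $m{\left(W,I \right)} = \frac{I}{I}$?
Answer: $\frac{4096 i}{- 204972031 i + 128 \sqrt{62}} \approx -1.9983 \cdot 10^{-5} + 9.826 \cdot 10^{-11} i$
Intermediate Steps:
$m{\left(W,I \right)} = 1$
$O{\left(s \right)} = \left(\frac{1}{1 + s} + \sqrt{3 + s}\right)^{2}$ ($O{\left(s \right)} = \left(\frac{1}{s + 1} + \sqrt{s + 3}\right)^{2} = \left(\frac{1}{1 + s} + \sqrt{3 + s}\right)^{2}$)
$\frac{1}{-49980 + O{\left(-35 - 30 \right)}} = \frac{1}{-49980 + \frac{\left(1 + \sqrt{3 - 65} + \left(-35 - 30\right) \sqrt{3 - 65}\right)^{2}}{\left(1 - 65\right)^{2}}} = \frac{1}{-49980 + \frac{\left(1 + \sqrt{3 - 65} - 65 \sqrt{3 - 65}\right)^{2}}{\left(1 - 65\right)^{2}}} = \frac{1}{-49980 + \frac{\left(1 + \sqrt{-62} - 65 \sqrt{-62}\right)^{2}}{4096}} = \frac{1}{-49980 + \frac{\left(1 + i \sqrt{62} - 65 i \sqrt{62}\right)^{2}}{4096}} = \frac{1}{-49980 + \frac{\left(1 - 64 i \sqrt{62}\right)^{2}}{4096}}$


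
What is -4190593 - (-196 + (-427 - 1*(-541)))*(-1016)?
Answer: -4273905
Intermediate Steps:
-4190593 - (-196 + (-427 - 1*(-541)))*(-1016) = -4190593 - (-196 + (-427 + 541))*(-1016) = -4190593 - (-196 + 114)*(-1016) = -4190593 - (-82)*(-1016) = -4190593 - 1*83312 = -4190593 - 83312 = -4273905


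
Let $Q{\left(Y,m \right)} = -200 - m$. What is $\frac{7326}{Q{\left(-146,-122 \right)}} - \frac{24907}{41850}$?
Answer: $- \frac{51422641}{544050} \approx -94.518$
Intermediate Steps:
$\frac{7326}{Q{\left(-146,-122 \right)}} - \frac{24907}{41850} = \frac{7326}{-200 - -122} - \frac{24907}{41850} = \frac{7326}{-200 + 122} - \frac{24907}{41850} = \frac{7326}{-78} - \frac{24907}{41850} = 7326 \left(- \frac{1}{78}\right) - \frac{24907}{41850} = - \frac{1221}{13} - \frac{24907}{41850} = - \frac{51422641}{544050}$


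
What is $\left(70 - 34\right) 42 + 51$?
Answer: $1563$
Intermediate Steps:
$\left(70 - 34\right) 42 + 51 = 36 \cdot 42 + 51 = 1512 + 51 = 1563$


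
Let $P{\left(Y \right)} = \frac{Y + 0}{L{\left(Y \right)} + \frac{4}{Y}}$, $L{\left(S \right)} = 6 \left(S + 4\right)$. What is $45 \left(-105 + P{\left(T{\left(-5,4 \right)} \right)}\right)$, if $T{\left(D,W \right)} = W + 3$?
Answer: $- \frac{2199645}{466} \approx -4720.3$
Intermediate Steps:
$T{\left(D,W \right)} = 3 + W$
$L{\left(S \right)} = 24 + 6 S$ ($L{\left(S \right)} = 6 \left(4 + S\right) = 24 + 6 S$)
$P{\left(Y \right)} = \frac{Y}{24 + \frac{4}{Y} + 6 Y}$ ($P{\left(Y \right)} = \frac{Y + 0}{\left(24 + 6 Y\right) + \frac{4}{Y}} = \frac{Y}{24 + \frac{4}{Y} + 6 Y}$)
$45 \left(-105 + P{\left(T{\left(-5,4 \right)} \right)}\right) = 45 \left(-105 + \frac{\left(3 + 4\right)^{2}}{2 \left(2 + 3 \left(3 + 4\right) \left(4 + \left(3 + 4\right)\right)\right)}\right) = 45 \left(-105 + \frac{7^{2}}{2 \left(2 + 3 \cdot 7 \left(4 + 7\right)\right)}\right) = 45 \left(-105 + \frac{1}{2} \cdot 49 \frac{1}{2 + 3 \cdot 7 \cdot 11}\right) = 45 \left(-105 + \frac{1}{2} \cdot 49 \frac{1}{2 + 231}\right) = 45 \left(-105 + \frac{1}{2} \cdot 49 \cdot \frac{1}{233}\right) = 45 \left(-105 + \frac{49}{466}\right) = 45 \left(- \frac{48881}{466}\right) = - \frac{2199645}{466}$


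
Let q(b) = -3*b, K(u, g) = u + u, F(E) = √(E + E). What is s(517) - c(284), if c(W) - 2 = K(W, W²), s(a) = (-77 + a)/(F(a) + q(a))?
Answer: -2652390/4651 - 40*√1034/218597 ≈ -570.29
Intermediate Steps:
F(E) = √2*√E (F(E) = √(2*E) = √2*√E)
K(u, g) = 2*u
s(a) = (-77 + a)/(-3*a + √2*√a) (s(a) = (-77 + a)/(√2*√a - 3*a) = (-77 + a)/(-3*a + √2*√a))
c(W) = 2 + 2*W
s(517) - c(284) = (-77 + 517)/(-3*517 + √2*√517) - (2 + 2*284) = 440/(-1551 + √1034) - (2 + 568) = 440/(-1551 + √1034) - 1*570 = 440/(-1551 + √1034) - 570 = -570 + 440/(-1551 + √1034)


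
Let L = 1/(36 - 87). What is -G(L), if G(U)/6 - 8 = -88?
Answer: 480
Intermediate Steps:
L = -1/51 (L = 1/(-51) = -1/51 ≈ -0.019608)
G(U) = -480 (G(U) = 48 + 6*(-88) = 48 - 528 = -480)
-G(L) = -1*(-480) = 480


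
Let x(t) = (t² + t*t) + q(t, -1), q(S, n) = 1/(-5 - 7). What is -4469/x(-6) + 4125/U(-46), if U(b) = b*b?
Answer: -109916973/1826108 ≈ -60.192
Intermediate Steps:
U(b) = b²
q(S, n) = -1/12 (q(S, n) = 1/(-12) = -1/12)
x(t) = -1/12 + 2*t² (x(t) = (t² + t*t) - 1/12 = (t² + t²) - 1/12 = 2*t² - 1/12 = -1/12 + 2*t²)
-4469/x(-6) + 4125/U(-46) = -4469/(-1/12 + 2*(-6)²) + 4125/((-46)²) = -4469/(-1/12 + 2*36) + 4125/2116 = -4469/(-1/12 + 72) + 4125*(1/2116) = -4469/863/12 + 4125/2116 = -4469*12/863 + 4125/2116 = -53628/863 + 4125/2116 = -109916973/1826108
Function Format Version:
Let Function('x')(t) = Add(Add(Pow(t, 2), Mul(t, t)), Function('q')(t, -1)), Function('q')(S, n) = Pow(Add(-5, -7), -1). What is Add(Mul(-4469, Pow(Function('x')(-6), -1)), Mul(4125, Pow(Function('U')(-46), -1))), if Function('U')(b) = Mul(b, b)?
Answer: Rational(-109916973, 1826108) ≈ -60.192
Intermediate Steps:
Function('U')(b) = Pow(b, 2)
Function('q')(S, n) = Rational(-1, 12) (Function('q')(S, n) = Pow(-12, -1) = Rational(-1, 12))
Function('x')(t) = Add(Rational(-1, 12), Mul(2, Pow(t, 2))) (Function('x')(t) = Add(Add(Pow(t, 2), Mul(t, t)), Rational(-1, 12)) = Add(Add(Pow(t, 2), Pow(t, 2)), Rational(-1, 12)) = Add(Mul(2, Pow(t, 2)), Rational(-1, 12)) = Add(Rational(-1, 12), Mul(2, Pow(t, 2))))
Add(Mul(-4469, Pow(Function('x')(-6), -1)), Mul(4125, Pow(Function('U')(-46), -1))) = Add(Mul(-4469, Pow(Add(Rational(-1, 12), Mul(2, Pow(-6, 2))), -1)), Mul(4125, Pow(Pow(-46, 2), -1))) = Add(Mul(-4469, Pow(Add(Rational(-1, 12), Mul(2, 36)), -1)), Mul(4125, Pow(2116, -1))) = Add(Mul(-4469, Pow(Add(Rational(-1, 12), 72), -1)), Mul(4125, Rational(1, 2116))) = Add(Mul(-4469, Pow(Rational(863, 12), -1)), Rational(4125, 2116)) = Add(Mul(-4469, Rational(12, 863)), Rational(4125, 2116)) = Add(Rational(-53628, 863), Rational(4125, 2116)) = Rational(-109916973, 1826108)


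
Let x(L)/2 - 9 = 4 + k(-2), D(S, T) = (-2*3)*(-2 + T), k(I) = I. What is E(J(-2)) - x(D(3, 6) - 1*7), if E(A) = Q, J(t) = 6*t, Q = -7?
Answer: -29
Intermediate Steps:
E(A) = -7
D(S, T) = 12 - 6*T (D(S, T) = -6*(-2 + T) = 12 - 6*T)
x(L) = 22 (x(L) = 18 + 2*(4 - 2) = 18 + 2*2 = 18 + 4 = 22)
E(J(-2)) - x(D(3, 6) - 1*7) = -7 - 1*22 = -7 - 22 = -29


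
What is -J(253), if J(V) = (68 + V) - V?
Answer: -68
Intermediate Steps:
J(V) = 68
-J(253) = -1*68 = -68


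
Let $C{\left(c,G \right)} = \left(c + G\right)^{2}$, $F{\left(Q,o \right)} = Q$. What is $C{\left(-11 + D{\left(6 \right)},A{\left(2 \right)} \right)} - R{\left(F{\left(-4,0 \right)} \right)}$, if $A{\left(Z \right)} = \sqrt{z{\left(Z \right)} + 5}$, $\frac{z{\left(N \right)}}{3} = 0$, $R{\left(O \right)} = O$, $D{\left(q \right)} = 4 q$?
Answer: $178 + 26 \sqrt{5} \approx 236.14$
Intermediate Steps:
$z{\left(N \right)} = 0$ ($z{\left(N \right)} = 3 \cdot 0 = 0$)
$A{\left(Z \right)} = \sqrt{5}$ ($A{\left(Z \right)} = \sqrt{0 + 5} = \sqrt{5}$)
$C{\left(c,G \right)} = \left(G + c\right)^{2}$
$C{\left(-11 + D{\left(6 \right)},A{\left(2 \right)} \right)} - R{\left(F{\left(-4,0 \right)} \right)} = \left(\sqrt{5} + \left(-11 + 4 \cdot 6\right)\right)^{2} - -4 = \left(\sqrt{5} + \left(-11 + 24\right)\right)^{2} + 4 = \left(\sqrt{5} + 13\right)^{2} + 4 = \left(13 + \sqrt{5}\right)^{2} + 4 = 4 + \left(13 + \sqrt{5}\right)^{2}$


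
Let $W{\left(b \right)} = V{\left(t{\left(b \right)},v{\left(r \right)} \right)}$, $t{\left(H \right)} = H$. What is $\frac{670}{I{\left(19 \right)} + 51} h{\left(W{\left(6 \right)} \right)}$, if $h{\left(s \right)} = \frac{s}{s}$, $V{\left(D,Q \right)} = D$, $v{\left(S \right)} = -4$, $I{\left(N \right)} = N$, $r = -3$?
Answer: $\frac{67}{7} \approx 9.5714$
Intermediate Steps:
$W{\left(b \right)} = b$
$h{\left(s \right)} = 1$
$\frac{670}{I{\left(19 \right)} + 51} h{\left(W{\left(6 \right)} \right)} = \frac{670}{19 + 51} \cdot 1 = \frac{670}{70} \cdot 1 = 670 \cdot \frac{1}{70} \cdot 1 = \frac{67}{7} \cdot 1 = \frac{67}{7}$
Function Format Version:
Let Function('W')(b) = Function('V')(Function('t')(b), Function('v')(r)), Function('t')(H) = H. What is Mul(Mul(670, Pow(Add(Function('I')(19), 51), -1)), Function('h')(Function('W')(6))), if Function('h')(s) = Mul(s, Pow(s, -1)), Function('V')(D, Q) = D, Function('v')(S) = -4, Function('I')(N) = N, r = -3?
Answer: Rational(67, 7) ≈ 9.5714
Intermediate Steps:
Function('W')(b) = b
Function('h')(s) = 1
Mul(Mul(670, Pow(Add(Function('I')(19), 51), -1)), Function('h')(Function('W')(6))) = Mul(Mul(670, Pow(Add(19, 51), -1)), 1) = Mul(Mul(670, Pow(70, -1)), 1) = Mul(Mul(670, Rational(1, 70)), 1) = Mul(Rational(67, 7), 1) = Rational(67, 7)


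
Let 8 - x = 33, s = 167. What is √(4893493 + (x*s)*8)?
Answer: √4860093 ≈ 2204.6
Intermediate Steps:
x = -25 (x = 8 - 1*33 = 8 - 33 = -25)
√(4893493 + (x*s)*8) = √(4893493 - 25*167*8) = √(4893493 - 4175*8) = √(4893493 - 33400) = √4860093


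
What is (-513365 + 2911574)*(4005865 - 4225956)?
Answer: -527824217019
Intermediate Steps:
(-513365 + 2911574)*(4005865 - 4225956) = 2398209*(-220091) = -527824217019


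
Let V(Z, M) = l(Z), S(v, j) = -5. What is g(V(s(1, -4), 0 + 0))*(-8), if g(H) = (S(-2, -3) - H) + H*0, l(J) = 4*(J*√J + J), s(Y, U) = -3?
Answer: -56 - 96*I*√3 ≈ -56.0 - 166.28*I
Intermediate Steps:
l(J) = 4*J + 4*J^(3/2) (l(J) = 4*(J^(3/2) + J) = 4*(J + J^(3/2)) = 4*J + 4*J^(3/2))
V(Z, M) = 4*Z + 4*Z^(3/2)
g(H) = -5 - H (g(H) = (-5 - H) + H*0 = (-5 - H) + 0 = -5 - H)
g(V(s(1, -4), 0 + 0))*(-8) = (-5 - (4*(-3) + 4*(-3)^(3/2)))*(-8) = (-5 - (-12 + 4*(-3*I*√3)))*(-8) = (-5 - (-12 - 12*I*√3))*(-8) = (-5 + (12 + 12*I*√3))*(-8) = (7 + 12*I*√3)*(-8) = -56 - 96*I*√3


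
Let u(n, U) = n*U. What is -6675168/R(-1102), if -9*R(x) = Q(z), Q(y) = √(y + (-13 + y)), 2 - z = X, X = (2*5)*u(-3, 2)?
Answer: 20025504*√111/37 ≈ 5.7022e+6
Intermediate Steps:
u(n, U) = U*n
X = -60 (X = (2*5)*(2*(-3)) = 10*(-6) = -60)
z = 62 (z = 2 - 1*(-60) = 2 + 60 = 62)
Q(y) = √(-13 + 2*y)
R(x) = -√111/9 (R(x) = -√(-13 + 2*62)/9 = -√(-13 + 124)/9 = -√111/9)
-6675168/R(-1102) = -6675168*(-3*√111/37) = -(-20025504)*√111/37 = 20025504*√111/37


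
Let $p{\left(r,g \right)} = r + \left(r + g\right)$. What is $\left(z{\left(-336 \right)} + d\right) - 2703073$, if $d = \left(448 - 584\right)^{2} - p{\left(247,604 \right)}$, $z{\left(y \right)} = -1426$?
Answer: $-2687101$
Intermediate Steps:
$p{\left(r,g \right)} = g + 2 r$ ($p{\left(r,g \right)} = r + \left(g + r\right) = g + 2 r$)
$d = 17398$ ($d = \left(448 - 584\right)^{2} - \left(604 + 2 \cdot 247\right) = \left(-136\right)^{2} - \left(604 + 494\right) = 18496 - 1098 = 17398$)
$\left(z{\left(-336 \right)} + d\right) - 2703073 = \left(-1426 + 17398\right) - 2703073 = 15972 - 2703073 = -2687101$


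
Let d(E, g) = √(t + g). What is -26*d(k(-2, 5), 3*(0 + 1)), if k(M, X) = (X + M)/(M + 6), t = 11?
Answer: -26*√14 ≈ -97.283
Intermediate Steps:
k(M, X) = (M + X)/(6 + M)
d(E, g) = √(11 + g)
-26*d(k(-2, 5), 3*(0 + 1)) = -26*√(11 + 3*(0 + 1)) = -26*√(11 + 3*1) = -26*√(11 + 3) = -26*√14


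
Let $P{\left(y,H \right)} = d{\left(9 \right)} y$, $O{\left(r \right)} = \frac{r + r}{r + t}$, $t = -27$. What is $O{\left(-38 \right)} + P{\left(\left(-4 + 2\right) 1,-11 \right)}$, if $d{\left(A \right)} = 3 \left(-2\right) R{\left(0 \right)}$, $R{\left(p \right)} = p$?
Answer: $\frac{76}{65} \approx 1.1692$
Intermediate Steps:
$d{\left(A \right)} = 0$ ($d{\left(A \right)} = 3 \left(-2\right) 0 = \left(-6\right) 0 = 0$)
$O{\left(r \right)} = \frac{2 r}{-27 + r}$ ($O{\left(r \right)} = \frac{r + r}{r - 27} = \frac{2 r}{-27 + r}$)
$P{\left(y,H \right)} = 0$ ($P{\left(y,H \right)} = 0 y = 0$)
$O{\left(-38 \right)} + P{\left(\left(-4 + 2\right) 1,-11 \right)} = 2 \left(-38\right) \frac{1}{-27 - 38} + 0 = 2 \left(-38\right) \frac{1}{-65} + 0 = 2 \left(-38\right) \left(- \frac{1}{65}\right) + 0 = \frac{76}{65} + 0 = \frac{76}{65}$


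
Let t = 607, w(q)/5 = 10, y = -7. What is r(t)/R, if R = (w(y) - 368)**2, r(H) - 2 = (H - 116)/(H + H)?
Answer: 973/40921512 ≈ 2.3777e-5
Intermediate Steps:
w(q) = 50 (w(q) = 5*10 = 50)
r(H) = 2 + (-116 + H)/(2*H) (r(H) = 2 + (H - 116)/(H + H) = 2 + (-116 + H)/((2*H)) = 2 + (-116 + H)*(1/(2*H)) = 2 + (-116 + H)/(2*H))
R = 101124 (R = (50 - 368)**2 = (-318)**2 = 101124)
r(t)/R = (5/2 - 58/607)/101124 = (5/2 - 58*1/607)*(1/101124) = (5/2 - 58/607)*(1/101124) = (2919/1214)*(1/101124) = 973/40921512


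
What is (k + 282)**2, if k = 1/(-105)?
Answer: 876692881/11025 ≈ 79519.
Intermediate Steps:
k = -1/105 ≈ -0.0095238
(k + 282)**2 = (-1/105 + 282)**2 = (29609/105)**2 = 876692881/11025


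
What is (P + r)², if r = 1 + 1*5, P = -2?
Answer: 16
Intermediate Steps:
r = 6 (r = 1 + 5 = 6)
(P + r)² = (-2 + 6)² = 4² = 16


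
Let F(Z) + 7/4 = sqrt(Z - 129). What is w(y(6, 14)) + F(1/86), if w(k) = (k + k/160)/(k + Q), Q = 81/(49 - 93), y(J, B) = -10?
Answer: -469/521 + I*sqrt(953998)/86 ≈ -0.90019 + 11.357*I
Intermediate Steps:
Q = -81/44 (Q = 81/(-44) = 81*(-1/44) = -81/44 ≈ -1.8409)
F(Z) = -7/4 + sqrt(-129 + Z) (F(Z) = -7/4 + sqrt(Z - 129) = -7/4 + sqrt(-129 + Z))
w(k) = 161*k/(160*(-81/44 + k)) (w(k) = (k + k/160)/(k - 81/44) = (k + k*(1/160))/(-81/44 + k) = (k + k/160)/(-81/44 + k) = (161*k/160)/(-81/44 + k) = 161*k/(160*(-81/44 + k)))
w(y(6, 14)) + F(1/86) = (1771/40)*(-10)/(-81 + 44*(-10)) + (-7/4 + sqrt(-129 + 1/86)) = (1771/40)*(-10)/(-81 - 440) + (-7/4 + sqrt(-129 + 1/86)) = (1771/40)*(-10)/(-521) + (-7/4 + sqrt(-11093/86)) = (1771/40)*(-10)*(-1/521) + (-7/4 + I*sqrt(953998)/86) = 1771/2084 + (-7/4 + I*sqrt(953998)/86) = -469/521 + I*sqrt(953998)/86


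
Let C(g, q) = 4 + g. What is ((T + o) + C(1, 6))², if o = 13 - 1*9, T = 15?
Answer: 576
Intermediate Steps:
o = 4 (o = 13 - 9 = 4)
((T + o) + C(1, 6))² = ((15 + 4) + (4 + 1))² = (19 + 5)² = 24² = 576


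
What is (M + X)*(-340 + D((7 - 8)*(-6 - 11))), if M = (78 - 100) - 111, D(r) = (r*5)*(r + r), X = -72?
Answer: -522750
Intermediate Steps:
D(r) = 10*r**2 (D(r) = (5*r)*(2*r) = 10*r**2)
M = -133 (M = -22 - 111 = -133)
(M + X)*(-340 + D((7 - 8)*(-6 - 11))) = (-133 - 72)*(-340 + 10*((7 - 8)*(-6 - 11))**2) = -205*(-340 + 10*(-1*(-17))**2) = -205*(-340 + 10*17**2) = -205*(-340 + 10*289) = -205*(-340 + 2890) = -205*2550 = -522750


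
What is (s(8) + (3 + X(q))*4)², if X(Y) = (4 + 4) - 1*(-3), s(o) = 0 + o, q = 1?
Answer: 4096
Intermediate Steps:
s(o) = o
X(Y) = 11 (X(Y) = 8 + 3 = 11)
(s(8) + (3 + X(q))*4)² = (8 + (3 + 11)*4)² = (8 + 14*4)² = (8 + 56)² = 64² = 4096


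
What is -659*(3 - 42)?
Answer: 25701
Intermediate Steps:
-659*(3 - 42) = -659*(-39) = 25701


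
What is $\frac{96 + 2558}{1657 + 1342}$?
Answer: $\frac{2654}{2999} \approx 0.88496$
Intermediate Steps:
$\frac{96 + 2558}{1657 + 1342} = \frac{2654}{2999}$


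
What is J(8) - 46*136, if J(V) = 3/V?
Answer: -50045/8 ≈ -6255.6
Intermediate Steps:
J(8) - 46*136 = 3/8 - 46*136 = 3*(⅛) - 6256 = 3/8 - 6256 = -50045/8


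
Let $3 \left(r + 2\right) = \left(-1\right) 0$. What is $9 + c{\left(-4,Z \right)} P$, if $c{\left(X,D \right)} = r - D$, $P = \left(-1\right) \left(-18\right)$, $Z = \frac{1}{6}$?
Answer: $-30$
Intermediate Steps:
$Z = \frac{1}{6} \approx 0.16667$
$P = 18$
$r = -2$ ($r = -2 + \frac{\left(-1\right) 0}{3} = -2 + \frac{1}{3} \cdot 0 = -2 + 0 = -2$)
$c{\left(X,D \right)} = -2 - D$
$9 + c{\left(-4,Z \right)} P = 9 + \left(-2 - \frac{1}{6}\right) 18 = 9 - 39 = -30$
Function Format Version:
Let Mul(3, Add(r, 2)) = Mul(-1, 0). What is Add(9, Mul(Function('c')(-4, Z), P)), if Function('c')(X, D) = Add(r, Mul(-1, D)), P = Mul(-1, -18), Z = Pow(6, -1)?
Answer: -30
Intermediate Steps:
Z = Rational(1, 6) ≈ 0.16667
P = 18
r = -2 (r = Add(-2, Mul(Rational(1, 3), Mul(-1, 0))) = Add(-2, Mul(Rational(1, 3), 0)) = Add(-2, 0) = -2)
Function('c')(X, D) = Add(-2, Mul(-1, D))
Add(9, Mul(Function('c')(-4, Z), P)) = Add(9, Mul(Add(-2, Mul(-1, Rational(1, 6))), 18)) = Add(9, Mul(Add(-2, Rational(-1, 6)), 18)) = Add(9, Mul(Rational(-13, 6), 18)) = Add(9, -39) = -30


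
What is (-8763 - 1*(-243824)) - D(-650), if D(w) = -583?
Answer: 235644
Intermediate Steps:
(-8763 - 1*(-243824)) - D(-650) = (-8763 - 1*(-243824)) - 1*(-583) = (-8763 + 243824) + 583 = 235061 + 583 = 235644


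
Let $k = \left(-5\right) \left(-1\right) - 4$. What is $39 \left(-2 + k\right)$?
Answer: $-39$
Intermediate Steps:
$k = 1$ ($k = 5 - 4 = 1$)
$39 \left(-2 + k\right) = 39 \left(-2 + 1\right) = 39 \left(-1\right) = -39$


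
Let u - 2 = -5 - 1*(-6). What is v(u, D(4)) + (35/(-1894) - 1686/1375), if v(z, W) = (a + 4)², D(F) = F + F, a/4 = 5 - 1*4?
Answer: 163430591/2604250 ≈ 62.755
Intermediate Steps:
a = 4 (a = 4*(5 - 1*4) = 4*(5 - 4) = 4*1 = 4)
D(F) = 2*F
u = 3 (u = 2 + (-5 - 1*(-6)) = 2 + (-5 + 6) = 2 + 1 = 3)
v(z, W) = 64 (v(z, W) = (4 + 4)² = 8² = 64)
v(u, D(4)) + (35/(-1894) - 1686/1375) = 64 + (35/(-1894) - 1686/1375) = 64 + (35*(-1/1894) - 1686*1/1375) = 64 + (-35/1894 - 1686/1375) = 64 - 3241409/2604250 = 163430591/2604250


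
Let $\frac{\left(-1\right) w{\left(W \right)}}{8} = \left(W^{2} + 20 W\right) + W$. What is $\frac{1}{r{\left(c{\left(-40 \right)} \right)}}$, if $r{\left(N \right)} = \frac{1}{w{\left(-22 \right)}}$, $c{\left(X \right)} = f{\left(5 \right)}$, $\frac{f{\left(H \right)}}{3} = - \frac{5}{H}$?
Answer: $-176$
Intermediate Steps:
$f{\left(H \right)} = - \frac{15}{H}$ ($f{\left(H \right)} = 3 \left(- \frac{5}{H}\right) = - \frac{15}{H}$)
$w{\left(W \right)} = - 168 W - 8 W^{2}$ ($w{\left(W \right)} = - 8 \left(\left(W^{2} + 20 W\right) + W\right) = - 8 \left(W^{2} + 21 W\right) = - 168 W - 8 W^{2}$)
$c{\left(X \right)} = -3$ ($c{\left(X \right)} = - \frac{15}{5} = \left(-15\right) \frac{1}{5} = -3$)
$r{\left(N \right)} = - \frac{1}{176}$ ($r{\left(N \right)} = \frac{1}{\left(-8\right) \left(-22\right) \left(21 - 22\right)} = \frac{1}{\left(-8\right) \left(-22\right) \left(-1\right)} = \frac{1}{-176} = - \frac{1}{176}$)
$\frac{1}{r{\left(c{\left(-40 \right)} \right)}} = \frac{1}{- \frac{1}{176}} = -176$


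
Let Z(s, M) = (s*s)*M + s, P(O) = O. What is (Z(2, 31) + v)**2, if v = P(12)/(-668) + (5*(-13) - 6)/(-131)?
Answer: 7661635777156/478603129 ≈ 16008.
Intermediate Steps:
Z(s, M) = s + M*s**2 (Z(s, M) = s**2*M + s = M*s**2 + s = s + M*s**2)
v = 11464/21877 (v = 12/(-668) + (5*(-13) - 6)/(-131) = 12*(-1/668) + (-65 - 6)*(-1/131) = -3/167 - 71*(-1/131) = -3/167 + 71/131 = 11464/21877 ≈ 0.52402)
(Z(2, 31) + v)**2 = (2*(1 + 31*2) + 11464/21877)**2 = (2*(1 + 62) + 11464/21877)**2 = (2*63 + 11464/21877)**2 = (126 + 11464/21877)**2 = (2767966/21877)**2 = 7661635777156/478603129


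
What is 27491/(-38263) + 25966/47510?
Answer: -156280176/908937565 ≈ -0.17194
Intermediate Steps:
27491/(-38263) + 25966/47510 = 27491*(-1/38263) + 25966*(1/47510) = -27491/38263 + 12983/23755 = -156280176/908937565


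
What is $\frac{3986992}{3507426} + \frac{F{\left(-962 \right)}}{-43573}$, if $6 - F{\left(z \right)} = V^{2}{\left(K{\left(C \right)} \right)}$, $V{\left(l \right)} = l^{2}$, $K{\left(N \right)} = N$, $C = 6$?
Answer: $\frac{89124890978}{76414536549} \approx 1.1663$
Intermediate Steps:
$F{\left(z \right)} = -1290$ ($F{\left(z \right)} = 6 - \left(6^{2}\right)^{2} = 6 - 36^{2} = 6 - 1296 = -1290$)
$\frac{3986992}{3507426} + \frac{F{\left(-962 \right)}}{-43573} = \frac{3986992}{3507426} - \frac{1290}{-43573} = 3986992 \cdot \frac{1}{3507426} - - \frac{1290}{43573} = \frac{1993496}{1753713} + \frac{1290}{43573} = \frac{89124890978}{76414536549}$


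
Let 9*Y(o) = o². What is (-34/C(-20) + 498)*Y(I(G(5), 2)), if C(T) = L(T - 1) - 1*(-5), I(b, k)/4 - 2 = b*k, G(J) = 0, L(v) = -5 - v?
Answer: 667136/189 ≈ 3529.8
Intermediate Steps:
I(b, k) = 8 + 4*b*k (I(b, k) = 8 + 4*(b*k) = 8 + 4*b*k)
C(T) = 1 - T (C(T) = (-5 - (T - 1)) - 1*(-5) = (-5 - (-1 + T)) + 5 = (-5 + (1 - T)) + 5 = (-4 - T) + 5 = 1 - T)
Y(o) = o²/9
(-34/C(-20) + 498)*Y(I(G(5), 2)) = (-34/(1 - 1*(-20)) + 498)*((8 + 4*0*2)²/9) = (-34/(1 + 20) + 498)*((8 + 0)²/9) = (-34/21 + 498)*((⅑)*8²) = (-34*1/21 + 498)*((⅑)*64) = (-34/21 + 498)*(64/9) = (10424/21)*(64/9) = 667136/189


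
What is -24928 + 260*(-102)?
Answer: -51448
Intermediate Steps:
-24928 + 260*(-102) = -24928 - 26520 = -51448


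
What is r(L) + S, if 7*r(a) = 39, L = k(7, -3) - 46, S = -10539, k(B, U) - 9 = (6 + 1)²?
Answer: -73734/7 ≈ -10533.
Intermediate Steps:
k(B, U) = 58 (k(B, U) = 9 + (6 + 1)² = 9 + 7² = 9 + 49 = 58)
L = 12 (L = 58 - 46 = 12)
r(a) = 39/7 (r(a) = (⅐)*39 = 39/7)
r(L) + S = 39/7 - 10539 = -73734/7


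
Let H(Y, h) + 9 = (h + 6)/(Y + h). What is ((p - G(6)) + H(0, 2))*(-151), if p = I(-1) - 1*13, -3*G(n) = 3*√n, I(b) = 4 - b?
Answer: 1963 - 151*√6 ≈ 1593.1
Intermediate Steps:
H(Y, h) = -9 + (6 + h)/(Y + h) (H(Y, h) = -9 + (h + 6)/(Y + h) = -9 + (6 + h)/(Y + h))
G(n) = -√n
p = -8 (p = (4 - 1*(-1)) - 1*13 = (4 + 1) - 13 = 5 - 13 = -8)
((p - G(6)) + H(0, 2))*(-151) = ((-8 - (-1)*√6) + (6 - 9*0 - 8*2)/(0 + 2))*(-151) = ((-8 + √6) + (6 + 0 - 16)/2)*(-151) = ((-8 + √6) + (½)*(-10))*(-151) = ((-8 + √6) - 5)*(-151) = (-13 + √6)*(-151) = 1963 - 151*√6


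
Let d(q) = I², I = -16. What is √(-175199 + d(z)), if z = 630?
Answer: I*√174943 ≈ 418.26*I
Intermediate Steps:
d(q) = 256 (d(q) = (-16)² = 256)
√(-175199 + d(z)) = √(-175199 + 256) = √(-174943) = I*√174943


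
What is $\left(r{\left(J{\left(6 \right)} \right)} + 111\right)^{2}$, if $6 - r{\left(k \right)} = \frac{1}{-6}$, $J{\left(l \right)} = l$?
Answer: $\frac{494209}{36} \approx 13728.0$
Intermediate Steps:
$r{\left(k \right)} = \frac{37}{6}$ ($r{\left(k \right)} = 6 - \frac{1}{-6} = 6 - - \frac{1}{6} = 6 + \frac{1}{6} = \frac{37}{6}$)
$\left(r{\left(J{\left(6 \right)} \right)} + 111\right)^{2} = \left(\frac{37}{6} + 111\right)^{2} = \left(\frac{703}{6}\right)^{2} = \frac{494209}{36}$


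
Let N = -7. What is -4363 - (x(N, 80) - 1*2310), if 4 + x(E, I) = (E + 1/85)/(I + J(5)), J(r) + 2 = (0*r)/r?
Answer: -2264046/1105 ≈ -2048.9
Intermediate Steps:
J(r) = -2 (J(r) = -2 + (0*r)/r = -2 + 0/r = -2 + 0 = -2)
x(E, I) = -4 + (1/85 + E)/(-2 + I) (x(E, I) = -4 + (E + 1/85)/(I - 2) = -4 + (E + 1/85)/(-2 + I) = -4 + (1/85 + E)/(-2 + I))
-4363 - (x(N, 80) - 1*2310) = -4363 - ((681/85 - 7 - 4*80)/(-2 + 80) - 1*2310) = -4363 - ((681/85 - 7 - 320)/78 - 2310) = -4363 - ((1/78)*(-27114/85) - 2310) = -4363 - (-4519/1105 - 2310) = -4363 - 1*(-2557069/1105) = -4363 + 2557069/1105 = -2264046/1105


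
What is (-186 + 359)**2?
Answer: 29929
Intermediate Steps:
(-186 + 359)**2 = 173**2 = 29929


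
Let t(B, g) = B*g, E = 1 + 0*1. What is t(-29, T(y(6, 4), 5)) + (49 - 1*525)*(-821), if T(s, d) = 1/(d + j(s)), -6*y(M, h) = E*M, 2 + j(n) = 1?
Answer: 1563155/4 ≈ 3.9079e+5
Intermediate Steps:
E = 1 (E = 1 + 0 = 1)
j(n) = -1 (j(n) = -2 + 1 = -1)
y(M, h) = -M/6
T(s, d) = 1/(-1 + d) (T(s, d) = 1/(d - 1) = 1/(-1 + d))
t(-29, T(y(6, 4), 5)) + (49 - 1*525)*(-821) = -29/(-1 + 5) + (49 - 1*525)*(-821) = -29/4 + (49 - 525)*(-821) = -29*¼ - 476*(-821) = -29/4 + 390796 = 1563155/4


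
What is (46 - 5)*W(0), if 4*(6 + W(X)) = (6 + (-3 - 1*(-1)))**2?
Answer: -82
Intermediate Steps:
W(X) = -2 (W(X) = -6 + (6 + (-3 - 1*(-1)))**2/4 = -6 + (6 + (-3 + 1))**2/4 = -6 + (6 - 2)**2/4 = -6 + (1/4)*4**2 = -6 + (1/4)*16 = -6 + 4 = -2)
(46 - 5)*W(0) = (46 - 5)*(-2) = 41*(-2) = -82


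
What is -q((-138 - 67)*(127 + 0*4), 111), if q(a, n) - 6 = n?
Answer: -117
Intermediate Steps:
q(a, n) = 6 + n
-q((-138 - 67)*(127 + 0*4), 111) = -(6 + 111) = -1*117 = -117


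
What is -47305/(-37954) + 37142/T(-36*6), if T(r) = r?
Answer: -349867397/2049516 ≈ -170.71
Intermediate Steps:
-47305/(-37954) + 37142/T(-36*6) = -47305/(-37954) + 37142/((-36*6)) = -47305*(-1/37954) + 37142/(-216) = 47305/37954 + 37142*(-1/216) = 47305/37954 - 18571/108 = -349867397/2049516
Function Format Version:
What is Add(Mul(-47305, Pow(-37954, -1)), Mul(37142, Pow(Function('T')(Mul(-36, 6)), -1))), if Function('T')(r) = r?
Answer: Rational(-349867397, 2049516) ≈ -170.71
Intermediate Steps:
Add(Mul(-47305, Pow(-37954, -1)), Mul(37142, Pow(Function('T')(Mul(-36, 6)), -1))) = Add(Mul(-47305, Pow(-37954, -1)), Mul(37142, Pow(Mul(-36, 6), -1))) = Add(Mul(-47305, Rational(-1, 37954)), Mul(37142, Pow(-216, -1))) = Add(Rational(47305, 37954), Mul(37142, Rational(-1, 216))) = Add(Rational(47305, 37954), Rational(-18571, 108)) = Rational(-349867397, 2049516)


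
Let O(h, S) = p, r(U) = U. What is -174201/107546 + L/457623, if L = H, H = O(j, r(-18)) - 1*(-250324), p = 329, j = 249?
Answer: -17587218895/16405174386 ≈ -1.0721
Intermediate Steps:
O(h, S) = 329
H = 250653 (H = 329 - 1*(-250324) = 329 + 250324 = 250653)
L = 250653
-174201/107546 + L/457623 = -174201/107546 + 250653/457623 = -174201*1/107546 + 250653*(1/457623) = -174201/107546 + 83551/152541 = -17587218895/16405174386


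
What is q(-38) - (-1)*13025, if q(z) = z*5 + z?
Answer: 12797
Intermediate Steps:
q(z) = 6*z (q(z) = 5*z + z = 6*z)
q(-38) - (-1)*13025 = 6*(-38) - (-1)*13025 = -228 - 1*(-13025) = -228 + 13025 = 12797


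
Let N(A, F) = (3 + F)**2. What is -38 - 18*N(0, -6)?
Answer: -200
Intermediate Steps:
-38 - 18*N(0, -6) = -38 - 18*(3 - 6)**2 = -38 - 18*(-3)**2 = -38 - 18*9 = -38 - 162 = -200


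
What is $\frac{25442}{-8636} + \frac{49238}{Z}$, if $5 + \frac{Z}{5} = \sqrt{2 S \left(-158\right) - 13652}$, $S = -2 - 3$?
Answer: $- \frac{366495621}{52234846} - \frac{98476 i \sqrt{3018}}{60485} \approx -7.0163 - 89.442 i$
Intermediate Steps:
$S = -5$ ($S = -2 - 3 = -5$)
$Z = -25 + 10 i \sqrt{3018}$ ($Z = -25 + 5 \sqrt{2 \left(-5\right) \left(-158\right) - 13652} = -25 + 5 \sqrt{\left(-10\right) \left(-158\right) - 13652} = -25 + 5 \sqrt{1580 - 13652} = -25 + 5 \sqrt{-12072} = -25 + 5 \cdot 2 i \sqrt{3018} = -25 + 10 i \sqrt{3018} \approx -25.0 + 549.36 i$)
$\frac{25442}{-8636} + \frac{49238}{Z} = \frac{25442}{-8636} + \frac{49238}{-25 + 10 i \sqrt{3018}} = 25442 \left(- \frac{1}{8636}\right) + \frac{49238}{-25 + 10 i \sqrt{3018}} = - \frac{12721}{4318} + \frac{49238}{-25 + 10 i \sqrt{3018}}$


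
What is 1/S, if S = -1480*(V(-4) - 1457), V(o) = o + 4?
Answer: 1/2156360 ≈ 4.6374e-7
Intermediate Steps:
V(o) = 4 + o
S = 2156360 (S = -1480*((4 - 4) - 1457) = -1480*(0 - 1457) = -1480*(-1457) = 2156360)
1/S = 1/2156360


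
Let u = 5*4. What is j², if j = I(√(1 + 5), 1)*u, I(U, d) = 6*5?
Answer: 360000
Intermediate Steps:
u = 20
I(U, d) = 30
j = 600 (j = 30*20 = 600)
j² = 600² = 360000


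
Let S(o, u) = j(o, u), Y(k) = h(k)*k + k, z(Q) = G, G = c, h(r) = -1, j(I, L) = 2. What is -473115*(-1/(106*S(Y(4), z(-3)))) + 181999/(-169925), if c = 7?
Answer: 80355482587/36024100 ≈ 2230.6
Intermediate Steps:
G = 7
z(Q) = 7
Y(k) = 0 (Y(k) = -k + k = 0)
S(o, u) = 2
-473115*(-1/(106*S(Y(4), z(-3)))) + 181999/(-169925) = -473115/(2*(-106)) + 181999/(-169925) = -473115/(-212) + 181999*(-1/169925) = -473115*(-1/212) - 181999/169925 = 473115/212 - 181999/169925 = 80355482587/36024100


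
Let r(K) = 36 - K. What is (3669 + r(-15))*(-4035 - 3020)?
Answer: -26244600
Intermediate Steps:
(3669 + r(-15))*(-4035 - 3020) = (3669 + (36 - 1*(-15)))*(-4035 - 3020) = (3669 + (36 + 15))*(-7055) = (3669 + 51)*(-7055) = 3720*(-7055) = -26244600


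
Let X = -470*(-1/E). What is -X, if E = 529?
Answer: -470/529 ≈ -0.88847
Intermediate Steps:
X = 470/529 (X = -470/((-1*529)) = -470/(-529) = -470*(-1/529) = 470/529 ≈ 0.88847)
-X = -1*470/529 = -470/529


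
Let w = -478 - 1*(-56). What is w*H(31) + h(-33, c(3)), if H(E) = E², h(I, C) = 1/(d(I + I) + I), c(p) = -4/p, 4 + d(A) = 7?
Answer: -12166261/30 ≈ -4.0554e+5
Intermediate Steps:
d(A) = 3 (d(A) = -4 + 7 = 3)
h(I, C) = 1/(3 + I)
w = -422 (w = -478 + 56 = -422)
w*H(31) + h(-33, c(3)) = -422*31² + 1/(3 - 33) = -422*961 + 1/(-30) = -405542 - 1/30 = -12166261/30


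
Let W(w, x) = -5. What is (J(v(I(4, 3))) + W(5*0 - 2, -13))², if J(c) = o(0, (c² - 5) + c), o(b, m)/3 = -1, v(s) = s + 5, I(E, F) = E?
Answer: 64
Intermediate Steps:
v(s) = 5 + s
o(b, m) = -3 (o(b, m) = 3*(-1) = -3)
J(c) = -3
(J(v(I(4, 3))) + W(5*0 - 2, -13))² = (-3 - 5)² = (-8)² = 64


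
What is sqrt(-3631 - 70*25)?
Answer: I*sqrt(5381) ≈ 73.355*I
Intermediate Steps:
sqrt(-3631 - 70*25) = sqrt(-3631 - 1750) = sqrt(-5381) = I*sqrt(5381)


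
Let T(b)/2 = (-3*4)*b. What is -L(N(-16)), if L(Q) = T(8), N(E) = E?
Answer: 192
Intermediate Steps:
T(b) = -24*b (T(b) = 2*((-3*4)*b) = 2*(-12*b) = -24*b)
L(Q) = -192 (L(Q) = -24*8 = -192)
-L(N(-16)) = -1*(-192) = 192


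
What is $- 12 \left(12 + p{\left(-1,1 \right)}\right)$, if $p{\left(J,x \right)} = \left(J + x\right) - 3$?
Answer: $-108$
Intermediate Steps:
$p{\left(J,x \right)} = -3 + J + x$
$- 12 \left(12 + p{\left(-1,1 \right)}\right) = - 12 \left(12 - 3\right) = \left(-12\right) 9 = -108$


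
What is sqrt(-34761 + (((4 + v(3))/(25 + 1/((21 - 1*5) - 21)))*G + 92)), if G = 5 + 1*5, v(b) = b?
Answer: I*sqrt(133256786)/62 ≈ 186.19*I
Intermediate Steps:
G = 10 (G = 5 + 5 = 10)
sqrt(-34761 + (((4 + v(3))/(25 + 1/((21 - 1*5) - 21)))*G + 92)) = sqrt(-34761 + (((4 + 3)/(25 + 1/((21 - 1*5) - 21)))*10 + 92)) = sqrt(-34761 + ((7/(25 + 1/((21 - 5) - 21)))*10 + 92)) = sqrt(-34761 + ((7/(25 + 1/(16 - 21)))*10 + 92)) = sqrt(-34761 + ((7/(25 + 1/(-5)))*10 + 92)) = sqrt(-34761 + ((7/(25 - 1/5))*10 + 92)) = sqrt(-34761 + ((7/(124/5))*10 + 92)) = sqrt(-34761 + ((7*(5/124))*10 + 92)) = sqrt(-34761 + ((35/124)*10 + 92)) = sqrt(-34761 + (175/62 + 92)) = sqrt(-34761 + 5879/62) = sqrt(-2149303/62) = I*sqrt(133256786)/62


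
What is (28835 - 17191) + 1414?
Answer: 13058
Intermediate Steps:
(28835 - 17191) + 1414 = 11644 + 1414 = 13058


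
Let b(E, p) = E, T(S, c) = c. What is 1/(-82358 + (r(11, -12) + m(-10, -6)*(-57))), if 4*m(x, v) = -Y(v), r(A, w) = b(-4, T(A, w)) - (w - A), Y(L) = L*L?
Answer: -1/81826 ≈ -1.2221e-5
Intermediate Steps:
Y(L) = L**2
r(A, w) = -4 + A - w (r(A, w) = -4 - (w - A) = -4 + (A - w) = -4 + A - w)
m(x, v) = -v**2/4 (m(x, v) = (-v**2)/4 = -v**2/4)
1/(-82358 + (r(11, -12) + m(-10, -6)*(-57))) = 1/(-82358 + ((-4 + 11 - 1*(-12)) - 1/4*(-6)**2*(-57))) = 1/(-82358 + ((-4 + 11 + 12) - 1/4*36*(-57))) = 1/(-82358 + (19 - 9*(-57))) = 1/(-82358 + (19 + 513)) = 1/(-82358 + 532) = 1/(-81826) = -1/81826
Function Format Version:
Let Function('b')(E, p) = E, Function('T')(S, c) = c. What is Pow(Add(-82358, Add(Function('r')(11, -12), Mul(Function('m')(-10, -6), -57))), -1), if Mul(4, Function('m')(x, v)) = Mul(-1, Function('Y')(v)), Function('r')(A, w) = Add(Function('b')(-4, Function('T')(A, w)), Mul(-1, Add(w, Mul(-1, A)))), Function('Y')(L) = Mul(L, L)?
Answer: Rational(-1, 81826) ≈ -1.2221e-5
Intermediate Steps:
Function('Y')(L) = Pow(L, 2)
Function('r')(A, w) = Add(-4, A, Mul(-1, w)) (Function('r')(A, w) = Add(-4, Mul(-1, Add(w, Mul(-1, A)))) = Add(-4, Add(A, Mul(-1, w))) = Add(-4, A, Mul(-1, w)))
Function('m')(x, v) = Mul(Rational(-1, 4), Pow(v, 2)) (Function('m')(x, v) = Mul(Rational(1, 4), Mul(-1, Pow(v, 2))) = Mul(Rational(-1, 4), Pow(v, 2)))
Pow(Add(-82358, Add(Function('r')(11, -12), Mul(Function('m')(-10, -6), -57))), -1) = Pow(Add(-82358, Add(Add(-4, 11, Mul(-1, -12)), Mul(Mul(Rational(-1, 4), Pow(-6, 2)), -57))), -1) = Pow(Add(-82358, Add(Add(-4, 11, 12), Mul(Mul(Rational(-1, 4), 36), -57))), -1) = Pow(Add(-82358, Add(19, Mul(-9, -57))), -1) = Pow(Add(-82358, Add(19, 513)), -1) = Pow(Add(-82358, 532), -1) = Pow(-81826, -1) = Rational(-1, 81826)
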